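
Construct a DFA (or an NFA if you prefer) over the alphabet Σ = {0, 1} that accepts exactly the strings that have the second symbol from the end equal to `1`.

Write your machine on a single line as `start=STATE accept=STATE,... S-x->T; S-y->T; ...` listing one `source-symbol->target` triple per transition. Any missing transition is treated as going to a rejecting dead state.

start=s0; accept=s5,s6; s0-0->s1; s0-1->s2; s1-0->s3; s1-1->s4; s2-0->s5; s2-1->s6; s3-0->s3; s3-1->s4; s4-0->s5; s4-1->s6; s5-0->s3; s5-1->s4; s6-0->s5; s6-1->s6

Because acceptance depends on a position counted from the end, the machine has to buffer the most recent 2 symbols. Make each state the string of the last up-to-2 symbols read; on input `x` shift the window left and append `x`. Accept when the buffered window has length 2 and begins with `1`.
With 7 states:
        0   1  
>  s0   s1  s2 
   s1   s3  s4 
   s2   s5  s6 
   s3   s3  s4 
   s4   s5  s6 
 * s5   s3  s4 
 * s6   s5  s6 
(> = start, * = accepting)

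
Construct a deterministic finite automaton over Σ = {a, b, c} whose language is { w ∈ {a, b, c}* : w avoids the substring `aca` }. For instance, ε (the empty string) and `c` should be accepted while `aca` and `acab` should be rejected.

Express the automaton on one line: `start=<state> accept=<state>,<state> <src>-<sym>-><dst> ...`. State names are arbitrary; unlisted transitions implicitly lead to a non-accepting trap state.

This is the complement of 'contains `aca`'. Use the same substring-matching states — S0 through S3 holding how much of `aca` has just been matched — but flip the accepting set: everything except the trap S3 accepts.
4 states suffice.
        a   b   c  
>* S0   S1  S0  S0 
 * S1   S1  S0  S2 
 * S2   S3  S0  S0 
   S3   S3  S3  S3 
(> = start, * = accepting)

start=S0 accept=S0,S1,S2 S0-a->S1 S0-b->S0 S0-c->S0 S1-a->S1 S1-b->S0 S1-c->S2 S2-a->S3 S2-b->S0 S2-c->S0 S3-a->S3 S3-b->S3 S3-c->S3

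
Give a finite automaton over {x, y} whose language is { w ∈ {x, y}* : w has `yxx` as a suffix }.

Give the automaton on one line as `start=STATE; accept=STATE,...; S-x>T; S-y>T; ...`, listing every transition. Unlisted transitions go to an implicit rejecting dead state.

Let each state record the length of the longest suffix of the input read so far that is also a prefix of `yxx`. q1 means the last symbol is `y`; q2 means the last 2 symbols are `yx`; q3 means the last 3 symbols are `yxx`. Accept only at q3, where the string currently ends in `yxx`.
A 4-state machine:
        x   y  
>  q0   q0  q1 
   q1   q2  q1 
   q2   q3  q1 
 * q3   q0  q1 
(> = start, * = accepting)

start=q0; accept=q3; q0-x>q0; q0-y>q1; q1-x>q2; q1-y>q1; q2-x>q3; q2-y>q1; q3-x>q0; q3-y>q1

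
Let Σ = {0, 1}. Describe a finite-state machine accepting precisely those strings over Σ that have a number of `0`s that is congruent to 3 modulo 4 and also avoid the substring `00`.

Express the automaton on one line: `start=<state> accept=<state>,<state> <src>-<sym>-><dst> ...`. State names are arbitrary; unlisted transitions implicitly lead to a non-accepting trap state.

Handle the two conditions separately and then intersect. One (4 states) tracks the count of `0`s modulo 4; the other (3 states) tracks partial matches of the forbidden pattern `00`. Each combined state is a pair, one component from each; accept when both components accept. Minimizing collapses redundant product states.
With 9 states:
       0  1 
>  A   B  A 
   B   C  D 
   C   C  C 
   D   E  D 
   E   C  F 
   F   G  F 
 * G   C  H 
 * H   I  H 
   I   C  A 
(> = start, * = accepting)

start=A accept=G,H A-0->B A-1->A B-0->C B-1->D C-0->C C-1->C D-0->E D-1->D E-0->C E-1->F F-0->G F-1->F G-0->C G-1->H H-0->I H-1->H I-0->C I-1->A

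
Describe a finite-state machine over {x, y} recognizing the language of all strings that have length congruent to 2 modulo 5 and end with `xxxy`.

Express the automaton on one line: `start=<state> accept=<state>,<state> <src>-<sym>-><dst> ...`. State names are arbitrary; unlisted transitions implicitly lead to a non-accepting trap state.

Build one automaton per condition and run them in lockstep. The first has 5 states tracking the input length modulo 5; the second has 5 states tracking how much of the suffix `xxxy` has currently been matched. A product state is a pair (one from each), accepting exactly when both do. Minimizing collapses redundant product states.
A 9-state machine:
        x   y  
>  q0   q1  q1 
   q1   q2  q2 
   q2   q3  q3 
   q3   q4  q5 
   q4   q6  q0 
   q5   q0  q0 
   q6   q7  q1 
   q7   q2  q8 
 * q8   q3  q3 
(> = start, * = accepting)

start=q0 accept=q8 q0-x->q1 q0-y->q1 q1-x->q2 q1-y->q2 q2-x->q3 q2-y->q3 q3-x->q4 q3-y->q5 q4-x->q6 q4-y->q0 q5-x->q0 q5-y->q0 q6-x->q7 q6-y->q1 q7-x->q2 q7-y->q8 q8-x->q3 q8-y->q3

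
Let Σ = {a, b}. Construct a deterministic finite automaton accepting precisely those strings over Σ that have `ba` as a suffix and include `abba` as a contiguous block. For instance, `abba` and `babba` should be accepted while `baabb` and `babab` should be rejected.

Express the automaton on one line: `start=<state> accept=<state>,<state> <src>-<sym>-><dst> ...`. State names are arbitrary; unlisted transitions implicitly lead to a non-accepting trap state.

start=q0 accept=q4 q0-a->q1 q0-b->q0 q1-a->q1 q1-b->q2 q2-a->q1 q2-b->q3 q3-a->q4 q3-b->q0 q4-a->q5 q4-b->q6 q5-a->q5 q5-b->q6 q6-a->q4 q6-b->q6

Build one automaton per condition and run them in lockstep. One (3 states) tracks how much of the suffix `ba` has currently been matched; the other (5 states) tracks whether and how much of `abba` has been seen. Each combined state is a pair, one component from each; accept when both components accept. Minimizing collapses redundant product states.
With 7 states:
        a   b  
>  q0   q1  q0 
   q1   q1  q2 
   q2   q1  q3 
   q3   q4  q0 
 * q4   q5  q6 
   q5   q5  q6 
   q6   q4  q6 
(> = start, * = accepting)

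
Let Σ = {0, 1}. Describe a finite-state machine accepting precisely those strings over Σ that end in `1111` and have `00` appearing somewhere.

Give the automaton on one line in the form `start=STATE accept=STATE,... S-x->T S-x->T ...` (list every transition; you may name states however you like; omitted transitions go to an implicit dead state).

Run two small machines in parallel and take their product. The first has 5 states tracking how much of the suffix `1111` has currently been matched; the second has 3 states tracking whether and how much of `00` has been seen. A product state is a pair (one from each), accepting exactly when both do. After merging equivalent states the machine shrinks.
       0  1 
>  A   B  A 
   B   C  A 
   C   C  D 
   D   C  E 
   E   C  F 
   F   C  G 
 * G   C  G 
(> = start, * = accepting)

start=A accept=G A-0->B A-1->A B-0->C B-1->A C-0->C C-1->D D-0->C D-1->E E-0->C E-1->F F-0->C F-1->G G-0->C G-1->G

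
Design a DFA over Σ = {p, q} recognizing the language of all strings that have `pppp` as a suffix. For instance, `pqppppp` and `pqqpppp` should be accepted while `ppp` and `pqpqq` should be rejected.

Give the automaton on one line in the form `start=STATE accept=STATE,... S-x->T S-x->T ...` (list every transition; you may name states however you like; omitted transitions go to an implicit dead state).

Remember how much of `pppp` the current input suffix matches. State A means no match yet; B means the last symbol is `p`; C means the last 2 symbols are `pp`; D means the last 3 symbols are `ppp`; E means the last 4 symbols are `pppp`. Only E accepts. On a mismatch, fall back to the longest proper suffix that is still a prefix of `pppp`.
       p  q 
>  A   B  A 
   B   C  A 
   C   D  A 
   D   E  A 
 * E   E  A 
(> = start, * = accepting)

start=A accept=E A-p->B A-q->A B-p->C B-q->A C-p->D C-q->A D-p->E D-q->A E-p->E E-q->A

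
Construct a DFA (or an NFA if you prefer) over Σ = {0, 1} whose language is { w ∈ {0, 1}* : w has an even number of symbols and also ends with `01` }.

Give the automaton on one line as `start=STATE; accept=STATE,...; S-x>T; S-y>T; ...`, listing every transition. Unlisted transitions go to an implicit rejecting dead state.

Handle the two conditions separately and then intersect. One (2 states) tracks the input length modulo 2; the other (3 states) tracks how much of the suffix `01` has currently been matched. Each combined state is a pair, one component from each; accept when both components accept. Equivalent product states are then merged.
        0   1  
>  s0   s1  s2 
   s1   s0  s3 
   s2   s0  s0 
 * s3   s1  s2 
(> = start, * = accepting)

start=s0; accept=s3; s0-0>s1; s0-1>s2; s1-0>s0; s1-1>s3; s2-0>s0; s2-1>s0; s3-0>s1; s3-1>s2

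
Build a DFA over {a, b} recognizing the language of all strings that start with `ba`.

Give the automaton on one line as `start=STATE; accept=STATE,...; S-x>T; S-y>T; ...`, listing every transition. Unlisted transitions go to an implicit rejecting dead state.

Walk along `ba` while the input agrees: from q0 take `b` to q1, and so on. Any deviation drops to the rejecting sink q3. Once q2 is reached the prefix is confirmed and every continuation is accepted.
With 4 states:
        a   b  
>  q0   q3  q1 
   q1   q2  q3 
 * q2   q2  q2 
   q3   q3  q3 
(> = start, * = accepting)

start=q0; accept=q2; q0-a>q3; q0-b>q1; q1-a>q2; q1-b>q3; q2-a>q2; q2-b>q2; q3-a>q3; q3-b>q3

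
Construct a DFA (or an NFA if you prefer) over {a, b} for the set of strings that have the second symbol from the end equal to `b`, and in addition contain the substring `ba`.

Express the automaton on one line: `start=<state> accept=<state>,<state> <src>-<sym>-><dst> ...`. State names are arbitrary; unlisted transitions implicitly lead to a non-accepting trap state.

Run two small machines in parallel and take their product. One (7 states) tracks the last 2 symbols read; the other (3 states) tracks whether and how much of `ba` has been seen. Each combined state is a pair, one component from each; accept when both components accept. Equivalent product states are then merged.
A 6-state machine:
        a   b  
>  q0   q0  q1 
   q1   q2  q1 
 * q2   q3  q4 
   q3   q3  q4 
   q4   q2  q5 
 * q5   q2  q5 
(> = start, * = accepting)

start=q0 accept=q2,q5 q0-a->q0 q0-b->q1 q1-a->q2 q1-b->q1 q2-a->q3 q2-b->q4 q3-a->q3 q3-b->q4 q4-a->q2 q4-b->q5 q5-a->q2 q5-b->q5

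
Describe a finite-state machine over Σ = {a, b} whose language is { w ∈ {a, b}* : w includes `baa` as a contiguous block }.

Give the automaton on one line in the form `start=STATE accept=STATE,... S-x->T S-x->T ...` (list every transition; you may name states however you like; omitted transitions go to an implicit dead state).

Track how much of `baa` has been matched so far: state s0 is no progress, s3 is the absorbing accept state reached once `baa` has occurred. Intermediate states record partial matches; on a mismatch, fall back to the longest reusable overlap.
4 states suffice.
        a   b  
>  s0   s0  s1 
   s1   s2  s1 
   s2   s3  s1 
 * s3   s3  s3 
(> = start, * = accepting)

start=s0 accept=s3 s0-a->s0 s0-b->s1 s1-a->s2 s1-b->s1 s2-a->s3 s2-b->s1 s3-a->s3 s3-b->s3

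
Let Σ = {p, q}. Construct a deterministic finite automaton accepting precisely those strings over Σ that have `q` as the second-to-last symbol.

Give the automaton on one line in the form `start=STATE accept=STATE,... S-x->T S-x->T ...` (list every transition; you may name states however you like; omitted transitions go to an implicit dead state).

A DFA must remember the last 2 symbols (since which symbol is second-to-last isn't known until the input ends). Use one state per possible window of the last ≤2 symbols; accept from those whose window starts with `q`.
       p  q 
>  A   B  C 
   B   D  E 
   C   F  G 
   D   D  E 
   E   F  G 
 * F   D  E 
 * G   F  G 
(> = start, * = accepting)

start=A accept=F,G A-p->B A-q->C B-p->D B-q->E C-p->F C-q->G D-p->D D-q->E E-p->F E-q->G F-p->D F-q->E G-p->F G-q->G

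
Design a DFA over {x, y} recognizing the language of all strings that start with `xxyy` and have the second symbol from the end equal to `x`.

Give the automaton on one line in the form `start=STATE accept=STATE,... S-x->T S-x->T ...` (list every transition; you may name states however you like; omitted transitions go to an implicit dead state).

start=S0 accept=S11,S12 S0-x->S1 S0-y->S2 S1-x->S3 S1-y->S4 S2-x->S5 S2-y->S6 S3-x->S7 S3-y->S8 S4-x->S5 S4-y->S6 S5-x->S7 S5-y->S4 S6-x->S5 S6-y->S6 S7-x->S7 S7-y->S4 S8-x->S5 S8-y->S9 S9-x->S10 S9-y->S9 S10-x->S11 S10-y->S12 S11-x->S11 S11-y->S12 S12-x->S10 S12-y->S9

Handle the two conditions separately and then intersect. One (6 states) tracks whether the input so far still matches the prefix `xxyy`; the other (7 states) tracks the last 2 symbols read. Each combined state is a pair, one component from each; accept when both components accept.
13 states suffice.
          x    y  
>  S0     S1   S2 
   S1     S3   S4 
   S2     S5   S6 
   S3     S7   S8 
   S4     S5   S6 
   S5     S7   S4 
   S6     S5   S6 
   S7     S7   S4 
   S8     S5   S9 
   S9    S10   S9 
   S10   S11  S12 
 * S11   S11  S12 
 * S12   S10   S9 
(> = start, * = accepting)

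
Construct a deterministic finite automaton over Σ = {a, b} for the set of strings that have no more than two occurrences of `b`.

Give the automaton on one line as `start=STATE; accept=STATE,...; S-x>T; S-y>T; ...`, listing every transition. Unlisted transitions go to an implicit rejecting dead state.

Count `b`s, saturating at 3: states q0 through q2 mean 0 through 2 `b`s seen; q3 means more than 2. Each `b` increments (capped at q3); other symbols loop. Accept from {q0, q1, q2}.
A 4-state machine:
        a   b  
>* q0   q0  q1 
 * q1   q1  q2 
 * q2   q2  q3 
   q3   q3  q3 
(> = start, * = accepting)

start=q0; accept=q0,q1,q2; q0-a>q0; q0-b>q1; q1-a>q1; q1-b>q2; q2-a>q2; q2-b>q3; q3-a>q3; q3-b>q3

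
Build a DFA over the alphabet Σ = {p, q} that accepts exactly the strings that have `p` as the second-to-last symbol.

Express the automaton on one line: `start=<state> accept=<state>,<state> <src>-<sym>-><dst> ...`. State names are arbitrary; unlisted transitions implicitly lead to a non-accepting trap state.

Because acceptance depends on a position counted from the end, the machine has to buffer the most recent 2 symbols. Make each state the string of the last up-to-2 symbols read; on input `x` shift the window left and append `x`. Accept when the buffered window has length 2 and begins with `p`.
       p  q 
>  A   B  C 
   B   D  E 
   C   F  G 
 * D   D  E 
 * E   F  G 
   F   D  E 
   G   F  G 
(> = start, * = accepting)

start=A accept=D,E A-p->B A-q->C B-p->D B-q->E C-p->F C-q->G D-p->D D-q->E E-p->F E-q->G F-p->D F-q->E G-p->F G-q->G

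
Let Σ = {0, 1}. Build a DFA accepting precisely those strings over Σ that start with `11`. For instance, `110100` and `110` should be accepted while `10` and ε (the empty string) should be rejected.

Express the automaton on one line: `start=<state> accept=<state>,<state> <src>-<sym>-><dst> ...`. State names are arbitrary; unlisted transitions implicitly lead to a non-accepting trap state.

start=S0 accept=S2 S0-0->S3 S0-1->S1 S1-0->S3 S1-1->S2 S2-0->S2 S2-1->S2 S3-0->S3 S3-1->S3

Walk along `11` while the input agrees: from S0 take `1` to S1, and so on. Any deviation drops to the rejecting sink S3. Once S2 is reached the prefix is confirmed and every continuation is accepted.
With 4 states:
        0   1  
>  S0   S3  S1 
   S1   S3  S2 
 * S2   S2  S2 
   S3   S3  S3 
(> = start, * = accepting)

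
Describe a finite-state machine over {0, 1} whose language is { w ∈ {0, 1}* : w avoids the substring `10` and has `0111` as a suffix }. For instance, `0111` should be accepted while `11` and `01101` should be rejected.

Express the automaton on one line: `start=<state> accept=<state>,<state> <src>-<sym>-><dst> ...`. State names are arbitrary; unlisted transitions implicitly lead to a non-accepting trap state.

Build one automaton per condition and run them in lockstep. One (3 states) tracks partial matches of the forbidden pattern `10`; the other (5 states) tracks how much of the suffix `0111` has currently been matched. Each combined state is a pair, one component from each; accept when both components accept.
11 states suffice.
       0  1 
>  A   B  C 
   B   B  D 
   C   E  C 
   D   E  F 
   E   E  G 
   F   E  H 
   G   E  I 
 * H   E  C 
   I   E  J 
   J   E  K 
   K   E  K 
(> = start, * = accepting)

start=A accept=H A-0->B A-1->C B-0->B B-1->D C-0->E C-1->C D-0->E D-1->F E-0->E E-1->G F-0->E F-1->H G-0->E G-1->I H-0->E H-1->C I-0->E I-1->J J-0->E J-1->K K-0->E K-1->K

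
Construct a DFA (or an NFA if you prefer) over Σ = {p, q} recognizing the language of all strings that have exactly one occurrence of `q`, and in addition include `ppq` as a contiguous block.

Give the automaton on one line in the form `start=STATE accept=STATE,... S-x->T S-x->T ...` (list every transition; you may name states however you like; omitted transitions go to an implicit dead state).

start=S0 accept=S6 S0-p->S1 S0-q->S2 S1-p->S3 S1-q->S2 S2-p->S4 S2-q->S5 S3-p->S3 S3-q->S6 S4-p->S7 S4-q->S5 S5-p->S8 S5-q->S5 S6-p->S6 S6-q->S9 S7-p->S7 S7-q->S9 S8-p->S10 S8-q->S5 S9-p->S9 S9-q->S9 S10-p->S10 S10-q->S9

Run two small machines in parallel and take their product. The first has 3 states tracking the count of `q`s, saturating at 2; the second has 4 states tracking whether and how much of `ppq` has been seen. A product state is a pair (one from each), accepting exactly when both do.
With 11 states:
          p    q  
>  S0     S1   S2 
   S1     S3   S2 
   S2     S4   S5 
   S3     S3   S6 
   S4     S7   S5 
   S5     S8   S5 
 * S6     S6   S9 
   S7     S7   S9 
   S8    S10   S5 
   S9     S9   S9 
   S10   S10   S9 
(> = start, * = accepting)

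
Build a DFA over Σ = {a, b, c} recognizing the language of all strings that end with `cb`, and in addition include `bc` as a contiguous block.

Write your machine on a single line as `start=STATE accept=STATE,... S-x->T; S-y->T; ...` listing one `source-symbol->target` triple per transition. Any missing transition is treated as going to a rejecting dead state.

start=s0; accept=s4; s0-a->s0; s0-b->s1; s0-c->s0; s1-a->s0; s1-b->s1; s1-c->s2; s2-a->s3; s2-b->s4; s2-c->s2; s3-a->s3; s3-b->s3; s3-c->s2; s4-a->s3; s4-b->s3; s4-c->s2

Run two small machines in parallel and take their product. One (3 states) tracks how much of the suffix `cb` has currently been matched; the other (3 states) tracks whether and how much of `bc` has been seen. Each combined state is a pair, one component from each; accept when both components accept. Equivalent product states are then merged.
A 5-state machine:
        a   b   c  
>  s0   s0  s1  s0 
   s1   s0  s1  s2 
   s2   s3  s4  s2 
   s3   s3  s3  s2 
 * s4   s3  s3  s2 
(> = start, * = accepting)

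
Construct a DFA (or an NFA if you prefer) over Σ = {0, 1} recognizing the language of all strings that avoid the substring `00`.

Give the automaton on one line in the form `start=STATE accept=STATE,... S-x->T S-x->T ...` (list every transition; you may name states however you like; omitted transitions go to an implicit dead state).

Track partial matches of the forbidden pattern `00`. State q2 is a dead state reached once `00` has occurred; every other state accepts. q0 means no part of `00` is currently matched.
A 3-state machine:
        0   1  
>* q0   q1  q0 
 * q1   q2  q0 
   q2   q2  q2 
(> = start, * = accepting)

start=q0 accept=q0,q1 q0-0->q1 q0-1->q0 q1-0->q2 q1-1->q0 q2-0->q2 q2-1->q2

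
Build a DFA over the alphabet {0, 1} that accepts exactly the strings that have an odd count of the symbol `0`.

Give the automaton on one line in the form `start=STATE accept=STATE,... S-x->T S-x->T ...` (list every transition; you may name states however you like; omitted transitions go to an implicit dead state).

start=s0 accept=s1 s0-0->s1 s0-1->s0 s1-0->s0 s1-1->s1

Keep the running count of `0`s modulo 2: each `0` advances along the cycle s0 → s1 → s0 while other symbols loop. Accept at s1.
        0   1  
>  s0   s1  s0 
 * s1   s0  s1 
(> = start, * = accepting)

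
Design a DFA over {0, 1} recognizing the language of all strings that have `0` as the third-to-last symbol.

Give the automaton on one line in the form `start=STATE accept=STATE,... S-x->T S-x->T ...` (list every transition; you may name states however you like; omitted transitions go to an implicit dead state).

start=q0 accept=q7,q8,q9,q10 q0-0->q1 q0-1->q2 q1-0->q3 q1-1->q4 q2-0->q5 q2-1->q6 q3-0->q7 q3-1->q8 q4-0->q9 q4-1->q10 q5-0->q11 q5-1->q12 q6-0->q13 q6-1->q14 q7-0->q7 q7-1->q8 q8-0->q9 q8-1->q10 q9-0->q11 q9-1->q12 q10-0->q13 q10-1->q14 q11-0->q7 q11-1->q8 q12-0->q9 q12-1->q10 q13-0->q11 q13-1->q12 q14-0->q13 q14-1->q14

A DFA must remember the last 3 symbols (since which symbol is third-to-last isn't known until the input ends). Use one state per possible window of the last ≤3 symbols; accept from those whose window starts with `0`.
          0    1  
>  q0     q1   q2 
   q1     q3   q4 
   q2     q5   q6 
   q3     q7   q8 
   q4     q9  q10 
   q5    q11  q12 
   q6    q13  q14 
 * q7     q7   q8 
 * q8     q9  q10 
 * q9    q11  q12 
 * q10   q13  q14 
   q11    q7   q8 
   q12    q9  q10 
   q13   q11  q12 
   q14   q13  q14 
(> = start, * = accepting)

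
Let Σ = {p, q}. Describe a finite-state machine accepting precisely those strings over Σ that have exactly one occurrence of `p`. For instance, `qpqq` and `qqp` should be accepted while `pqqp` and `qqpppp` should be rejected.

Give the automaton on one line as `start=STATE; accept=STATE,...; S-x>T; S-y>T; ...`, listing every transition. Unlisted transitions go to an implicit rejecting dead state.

Only the number of `p`s matters, and only up to 2. Make a chain S0 → S1 → S2 advanced by each `p` (with S2 absorbing); every other symbol self-loops. The accepting set is {S1}.
A 3-state machine:
        p   q  
>  S0   S1  S0 
 * S1   S2  S1 
   S2   S2  S2 
(> = start, * = accepting)

start=S0; accept=S1; S0-p>S1; S0-q>S0; S1-p>S2; S1-q>S1; S2-p>S2; S2-q>S2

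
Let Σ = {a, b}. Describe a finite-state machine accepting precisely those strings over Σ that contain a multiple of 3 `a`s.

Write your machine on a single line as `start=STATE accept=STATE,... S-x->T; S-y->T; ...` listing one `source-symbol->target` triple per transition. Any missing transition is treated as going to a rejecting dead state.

The only thing that matters is how many `a`s have appeared, reduced mod 3. Use one state per residue: q0 for 0, …, q2 for 2. Reading `a` moves to the next residue; anything else stays put. q0 is accepting.
3 states suffice.
        a   b  
>* q0   q1  q0 
   q1   q2  q1 
   q2   q0  q2 
(> = start, * = accepting)

start=q0; accept=q0; q0-a->q1; q0-b->q0; q1-a->q2; q1-b->q1; q2-a->q0; q2-b->q2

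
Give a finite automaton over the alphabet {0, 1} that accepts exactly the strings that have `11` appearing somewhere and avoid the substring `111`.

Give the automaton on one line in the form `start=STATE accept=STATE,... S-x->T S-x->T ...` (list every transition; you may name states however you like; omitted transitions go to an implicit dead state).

start=q0 accept=q2,q3,q5 q0-0->q0 q0-1->q1 q1-0->q0 q1-1->q2 q2-0->q3 q2-1->q4 q3-0->q3 q3-1->q5 q4-0->q4 q4-1->q4 q5-0->q3 q5-1->q2

Run two small machines in parallel and take their product. The first has 3 states tracking whether and how much of `11` has been seen; the second has 4 states tracking partial matches of the forbidden pattern `111`. A product state is a pair (one from each), accepting exactly when both do.
        0   1  
>  q0   q0  q1 
   q1   q0  q2 
 * q2   q3  q4 
 * q3   q3  q5 
   q4   q4  q4 
 * q5   q3  q2 
(> = start, * = accepting)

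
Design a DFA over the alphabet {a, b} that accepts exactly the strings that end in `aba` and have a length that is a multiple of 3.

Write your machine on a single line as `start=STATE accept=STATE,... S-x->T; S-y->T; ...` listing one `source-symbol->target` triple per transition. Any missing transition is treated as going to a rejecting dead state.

start=s0; accept=s8; s0-a->s1; s0-b->s2; s1-a->s3; s1-b->s4; s2-a->s3; s2-b->s5; s3-a->s6; s3-b->s7; s4-a->s8; s4-b->s0; s5-a->s6; s5-b->s0; s6-a->s1; s6-b->s9; s7-a->s10; s7-b->s2; s8-a->s1; s8-b->s9; s9-a->s11; s9-b->s5; s10-a->s3; s10-b->s4; s11-a->s6; s11-b->s7

Build one automaton per condition and run them in lockstep. One (4 states) tracks how much of the suffix `aba` has currently been matched; the other (3 states) tracks the input length modulo 3. Each combined state is a pair, one component from each; accept when both components accept.
          a    b  
>  s0     s1   s2 
   s1     s3   s4 
   s2     s3   s5 
   s3     s6   s7 
   s4     s8   s0 
   s5     s6   s0 
   s6     s1   s9 
   s7    s10   s2 
 * s8     s1   s9 
   s9    s11   s5 
   s10    s3   s4 
   s11    s6   s7 
(> = start, * = accepting)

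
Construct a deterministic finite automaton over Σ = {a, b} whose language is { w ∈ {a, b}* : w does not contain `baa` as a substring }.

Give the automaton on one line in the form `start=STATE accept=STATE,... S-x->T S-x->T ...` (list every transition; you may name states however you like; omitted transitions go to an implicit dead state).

start=S0 accept=S0,S1,S2 S0-a->S0 S0-b->S1 S1-a->S2 S1-b->S1 S2-a->S3 S2-b->S1 S3-a->S3 S3-b->S3

Track partial matches of the forbidden pattern `baa`. State S3 is a dead state reached once `baa` has occurred; every other state accepts. S0 means no part of `baa` is currently matched.
With 4 states:
        a   b  
>* S0   S0  S1 
 * S1   S2  S1 
 * S2   S3  S1 
   S3   S3  S3 
(> = start, * = accepting)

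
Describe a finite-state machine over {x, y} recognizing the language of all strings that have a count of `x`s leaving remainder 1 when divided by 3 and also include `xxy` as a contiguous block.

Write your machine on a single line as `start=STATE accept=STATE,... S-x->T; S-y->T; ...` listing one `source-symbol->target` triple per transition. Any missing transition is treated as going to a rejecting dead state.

start=A; accept=K; A-x->B; A-y->A; B-x->C; B-y->D; C-x->E; C-y->F; D-x->G; D-y->D; E-x->H; E-y->I; F-x->I; F-y->F; G-x->E; G-y->J; H-x->C; H-y->K; I-x->K; I-y->I; J-x->L; J-y->J; K-x->F; K-y->K; L-x->H; L-y->A

Run two small machines in parallel and take their product. One (3 states) tracks the count of `x`s modulo 3; the other (4 states) tracks whether and how much of `xxy` has been seen. Each combined state is a pair, one component from each; accept when both components accept.
A 12-state machine:
       x  y 
>  A   B  A 
   B   C  D 
   C   E  F 
   D   G  D 
   E   H  I 
   F   I  F 
   G   E  J 
   H   C  K 
   I   K  I 
   J   L  J 
 * K   F  K 
   L   H  A 
(> = start, * = accepting)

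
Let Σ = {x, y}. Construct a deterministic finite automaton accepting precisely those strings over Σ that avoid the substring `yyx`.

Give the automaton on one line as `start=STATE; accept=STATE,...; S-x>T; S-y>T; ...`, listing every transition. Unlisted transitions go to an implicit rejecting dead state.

start=s0; accept=s0,s1,s2; s0-x>s0; s0-y>s1; s1-x>s0; s1-y>s2; s2-x>s3; s2-y>s2; s3-x>s3; s3-y>s3

Track partial matches of the forbidden pattern `yyx`. State s3 is a dead state reached once `yyx` has occurred; every other state accepts. s0 means no part of `yyx` is currently matched.
        x   y  
>* s0   s0  s1 
 * s1   s0  s2 
 * s2   s3  s2 
   s3   s3  s3 
(> = start, * = accepting)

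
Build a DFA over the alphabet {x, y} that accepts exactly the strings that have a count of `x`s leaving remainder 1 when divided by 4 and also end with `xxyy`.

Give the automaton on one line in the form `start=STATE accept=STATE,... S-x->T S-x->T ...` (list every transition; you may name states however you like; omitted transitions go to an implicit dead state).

Run two small machines in parallel and take their product. One (4 states) tracks the count of `x`s modulo 4; the other (5 states) tracks how much of the suffix `xxyy` has currently been matched. Each combined state is a pair, one component from each; accept when both components accept. After merging equivalent states the machine shrinks.
An 8-state machine:
       x  y 
>  A   B  A 
   B   C  B 
   C   D  C 
   D   E  D 
   E   F  A 
   F   C  G 
   G   C  H 
 * H   C  B 
(> = start, * = accepting)

start=A accept=H A-x->B A-y->A B-x->C B-y->B C-x->D C-y->C D-x->E D-y->D E-x->F E-y->A F-x->C F-y->G G-x->C G-y->H H-x->C H-y->B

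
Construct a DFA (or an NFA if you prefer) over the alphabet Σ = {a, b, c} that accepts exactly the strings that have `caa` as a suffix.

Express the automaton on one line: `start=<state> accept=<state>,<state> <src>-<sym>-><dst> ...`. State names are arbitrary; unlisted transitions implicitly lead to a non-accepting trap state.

Let each state record the length of the longest suffix of the input read so far that is also a prefix of `caa`. q1 means the last symbol is `c`; q2 means the last 2 symbols are `ca`; q3 means the last 3 symbols are `caa`. Accept only at q3, where the string currently ends in `caa`.
A 4-state machine:
        a   b   c  
>  q0   q0  q0  q1 
   q1   q2  q0  q1 
   q2   q3  q0  q1 
 * q3   q0  q0  q1 
(> = start, * = accepting)

start=q0 accept=q3 q0-a->q0 q0-b->q0 q0-c->q1 q1-a->q2 q1-b->q0 q1-c->q1 q2-a->q3 q2-b->q0 q2-c->q1 q3-a->q0 q3-b->q0 q3-c->q1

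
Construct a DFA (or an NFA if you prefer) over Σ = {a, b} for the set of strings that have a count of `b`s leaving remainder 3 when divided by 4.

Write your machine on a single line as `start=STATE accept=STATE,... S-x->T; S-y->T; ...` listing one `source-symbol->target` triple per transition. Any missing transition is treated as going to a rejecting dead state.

start=S0; accept=S3; S0-a->S0; S0-b->S1; S1-a->S1; S1-b->S2; S2-a->S2; S2-b->S3; S3-a->S3; S3-b->S0

Keep the running count of `b`s modulo 4: each `b` advances along the cycle S0 → S1 → S2 → S3 → S0 while other symbols loop. Accept at S3.
A 4-state machine:
        a   b  
>  S0   S0  S1 
   S1   S1  S2 
   S2   S2  S3 
 * S3   S3  S0 
(> = start, * = accepting)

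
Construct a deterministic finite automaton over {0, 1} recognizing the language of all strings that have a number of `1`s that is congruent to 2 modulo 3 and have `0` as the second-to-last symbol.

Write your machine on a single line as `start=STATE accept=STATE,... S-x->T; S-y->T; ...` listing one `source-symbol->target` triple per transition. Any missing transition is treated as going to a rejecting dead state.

start=q0; accept=q8,q11; q0-0->q1; q0-1->q2; q1-0->q3; q1-1->q4; q2-0->q5; q2-1->q6; q3-0->q3; q3-1->q4; q4-0->q5; q4-1->q6; q5-0->q7; q5-1->q8; q6-0->q9; q6-1->q10; q7-0->q7; q7-1->q8; q8-0->q9; q8-1->q10; q9-0->q11; q9-1->q12; q10-0->q13; q10-1->q14; q11-0->q11; q11-1->q12; q12-0->q13; q12-1->q14; q13-0->q3; q13-1->q4; q14-0->q5; q14-1->q6

Build one automaton per condition and run them in lockstep. The first has 3 states tracking the count of `1`s modulo 3; the second has 7 states tracking the last 2 symbols read. A product state is a pair (one from each), accepting exactly when both do.
15 states suffice.
          0    1  
>  q0     q1   q2 
   q1     q3   q4 
   q2     q5   q6 
   q3     q3   q4 
   q4     q5   q6 
   q5     q7   q8 
   q6     q9  q10 
   q7     q7   q8 
 * q8     q9  q10 
   q9    q11  q12 
   q10   q13  q14 
 * q11   q11  q12 
   q12   q13  q14 
   q13    q3   q4 
   q14    q5   q6 
(> = start, * = accepting)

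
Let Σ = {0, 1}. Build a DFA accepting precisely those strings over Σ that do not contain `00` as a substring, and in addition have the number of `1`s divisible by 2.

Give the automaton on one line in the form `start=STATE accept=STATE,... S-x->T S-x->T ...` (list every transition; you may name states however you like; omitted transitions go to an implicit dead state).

Run two small machines in parallel and take their product. The first has 3 states tracking partial matches of the forbidden pattern `00`; the second has 2 states tracking the count of `1`s modulo 2. A product state is a pair (one from each), accepting exactly when both do.
A 6-state machine:
       0  1 
>* A   B  C 
 * B   D  C 
   C   E  A 
   D   D  F 
   E   F  A 
   F   F  D 
(> = start, * = accepting)

start=A accept=A,B A-0->B A-1->C B-0->D B-1->C C-0->E C-1->A D-0->D D-1->F E-0->F E-1->A F-0->F F-1->D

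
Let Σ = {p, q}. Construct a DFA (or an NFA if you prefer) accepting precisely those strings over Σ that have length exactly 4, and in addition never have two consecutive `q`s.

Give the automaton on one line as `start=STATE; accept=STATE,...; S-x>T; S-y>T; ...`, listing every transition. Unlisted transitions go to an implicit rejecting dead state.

Run two small machines in parallel and take their product. One (6 states) tracks the input length, saturating at 5; the other (3 states) tracks partial matches of the forbidden pattern `qq`. Each combined state is a pair, one component from each; accept when both components accept. Minimizing collapses redundant product states.
9 states suffice.
        p   q  
>  s0   s1  s2 
   s1   s3  s4 
   s2   s3  s5 
   s3   s6  s7 
   s4   s6  s5 
   s5   s5  s5 
   s6   s8  s8 
   s7   s8  s5 
 * s8   s5  s5 
(> = start, * = accepting)

start=s0; accept=s8; s0-p>s1; s0-q>s2; s1-p>s3; s1-q>s4; s2-p>s3; s2-q>s5; s3-p>s6; s3-q>s7; s4-p>s6; s4-q>s5; s5-p>s5; s5-q>s5; s6-p>s8; s6-q>s8; s7-p>s8; s7-q>s5; s8-p>s5; s8-q>s5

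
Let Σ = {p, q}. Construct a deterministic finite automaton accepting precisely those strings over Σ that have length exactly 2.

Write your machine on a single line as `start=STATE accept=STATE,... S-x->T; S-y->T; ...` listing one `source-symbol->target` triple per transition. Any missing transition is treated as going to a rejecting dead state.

Count input length up to 3: every symbol moves from s0 toward s3, which means 'more than 2' and absorbs. Accept from {s2}.
A 4-state machine:
        p   q  
>  s0   s1  s1 
   s1   s2  s2 
 * s2   s3  s3 
   s3   s3  s3 
(> = start, * = accepting)

start=s0; accept=s2; s0-p->s1; s0-q->s1; s1-p->s2; s1-q->s2; s2-p->s3; s2-q->s3; s3-p->s3; s3-q->s3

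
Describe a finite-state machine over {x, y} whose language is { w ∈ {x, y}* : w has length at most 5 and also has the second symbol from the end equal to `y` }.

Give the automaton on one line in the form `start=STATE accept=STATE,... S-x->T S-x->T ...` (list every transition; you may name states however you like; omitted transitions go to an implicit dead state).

start=q0 accept=q5,q6,q9,q10,q13,q14,q17,q18 q0-x->q1 q0-y->q2 q1-x->q3 q1-y->q4 q2-x->q5 q2-y->q6 q3-x->q7 q3-y->q8 q4-x->q9 q4-y->q10 q5-x->q7 q5-y->q8 q6-x->q9 q6-y->q10 q7-x->q11 q7-y->q12 q8-x->q13 q8-y->q14 q9-x->q11 q9-y->q12 q10-x->q13 q10-y->q14 q11-x->q15 q11-y->q16 q12-x->q17 q12-y->q18 q13-x->q15 q13-y->q16 q14-x->q17 q14-y->q18 q15-x->q19 q15-y->q20 q16-x->q21 q16-y->q22 q17-x->q19 q17-y->q20 q18-x->q21 q18-y->q22 q19-x->q19 q19-y->q20 q20-x->q21 q20-y->q22 q21-x->q19 q21-y->q20 q22-x->q21 q22-y->q22

Run two small machines in parallel and take their product. One (7 states) tracks the input length, saturating at 6; the other (7 states) tracks the last 2 symbols read. Each combined state is a pair, one component from each; accept when both components accept.
23 states suffice.
          x    y  
>  q0     q1   q2 
   q1     q3   q4 
   q2     q5   q6 
   q3     q7   q8 
   q4     q9  q10 
 * q5     q7   q8 
 * q6     q9  q10 
   q7    q11  q12 
   q8    q13  q14 
 * q9    q11  q12 
 * q10   q13  q14 
   q11   q15  q16 
   q12   q17  q18 
 * q13   q15  q16 
 * q14   q17  q18 
   q15   q19  q20 
   q16   q21  q22 
 * q17   q19  q20 
 * q18   q21  q22 
   q19   q19  q20 
   q20   q21  q22 
   q21   q19  q20 
   q22   q21  q22 
(> = start, * = accepting)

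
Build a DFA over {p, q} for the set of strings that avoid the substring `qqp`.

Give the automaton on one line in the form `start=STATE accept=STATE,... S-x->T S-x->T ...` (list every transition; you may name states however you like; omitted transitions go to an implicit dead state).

start=S0 accept=S0,S1,S2 S0-p->S0 S0-q->S1 S1-p->S0 S1-q->S2 S2-p->S3 S2-q->S2 S3-p->S3 S3-q->S3

Track partial matches of the forbidden pattern `qqp`. State S3 is a dead state reached once `qqp` has occurred; every other state accepts. S0 means no part of `qqp` is currently matched.
        p   q  
>* S0   S0  S1 
 * S1   S0  S2 
 * S2   S3  S2 
   S3   S3  S3 
(> = start, * = accepting)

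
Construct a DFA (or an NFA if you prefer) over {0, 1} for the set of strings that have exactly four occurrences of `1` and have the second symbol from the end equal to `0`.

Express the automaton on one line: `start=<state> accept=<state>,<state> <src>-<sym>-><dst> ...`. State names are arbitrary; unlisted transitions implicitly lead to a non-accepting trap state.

Handle the two conditions separately and then intersect. The first has 6 states tracking the count of `1`s, saturating at 5; the second has 7 states tracking the last 2 symbols read. A product state is a pair (one from each), accepting exactly when both do. Equivalent product states are then merged.
A 10-state machine:
        0   1  
>  q0   q0  q1 
   q1   q1  q2 
   q2   q2  q3 
   q3   q4  q5 
   q4   q4  q6 
   q5   q7  q8 
 * q6   q7  q8 
   q7   q9  q8 
   q8   q8  q8 
 * q9   q9  q8 
(> = start, * = accepting)

start=q0 accept=q6,q9 q0-0->q0 q0-1->q1 q1-0->q1 q1-1->q2 q2-0->q2 q2-1->q3 q3-0->q4 q3-1->q5 q4-0->q4 q4-1->q6 q5-0->q7 q5-1->q8 q6-0->q7 q6-1->q8 q7-0->q9 q7-1->q8 q8-0->q8 q8-1->q8 q9-0->q9 q9-1->q8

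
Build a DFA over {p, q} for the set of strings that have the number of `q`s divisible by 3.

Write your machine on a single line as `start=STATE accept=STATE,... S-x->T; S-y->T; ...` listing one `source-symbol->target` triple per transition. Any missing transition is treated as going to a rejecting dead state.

The only thing that matters is how many `q`s have appeared, reduced mod 3. Use one state per residue: s0 for 0, …, s2 for 2. Reading `q` moves to the next residue; anything else stays put. s0 is accepting.
        p   q  
>* s0   s0  s1 
   s1   s1  s2 
   s2   s2  s0 
(> = start, * = accepting)

start=s0; accept=s0; s0-p->s0; s0-q->s1; s1-p->s1; s1-q->s2; s2-p->s2; s2-q->s0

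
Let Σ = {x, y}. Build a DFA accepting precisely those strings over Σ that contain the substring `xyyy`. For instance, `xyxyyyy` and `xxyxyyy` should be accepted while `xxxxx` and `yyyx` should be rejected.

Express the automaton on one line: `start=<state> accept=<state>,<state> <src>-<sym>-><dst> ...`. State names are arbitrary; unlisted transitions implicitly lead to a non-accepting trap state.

States S0..S3 record the length of the longest prefix of `xyyy` that matches the current input suffix. Reaching S4 means `xyyy` has been seen, and we stay there forever. Accept from S4.
A 5-state machine:
        x   y  
>  S0   S1  S0 
   S1   S1  S2 
   S2   S1  S3 
   S3   S1  S4 
 * S4   S4  S4 
(> = start, * = accepting)

start=S0 accept=S4 S0-x->S1 S0-y->S0 S1-x->S1 S1-y->S2 S2-x->S1 S2-y->S3 S3-x->S1 S3-y->S4 S4-x->S4 S4-y->S4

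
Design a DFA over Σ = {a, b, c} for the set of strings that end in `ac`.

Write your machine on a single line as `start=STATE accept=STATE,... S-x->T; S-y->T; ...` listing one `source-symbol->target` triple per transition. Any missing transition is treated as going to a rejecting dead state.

Remember how much of `ac` the current input suffix matches. State s0 means no match yet; s1 means the last symbol is `a`; s2 means the last 2 symbols are `ac`. Only s2 accepts. On a mismatch, fall back to the longest proper suffix that is still a prefix of `ac`.
With 3 states:
        a   b   c  
>  s0   s1  s0  s0 
   s1   s1  s0  s2 
 * s2   s1  s0  s0 
(> = start, * = accepting)

start=s0; accept=s2; s0-a->s1; s0-b->s0; s0-c->s0; s1-a->s1; s1-b->s0; s1-c->s2; s2-a->s1; s2-b->s0; s2-c->s0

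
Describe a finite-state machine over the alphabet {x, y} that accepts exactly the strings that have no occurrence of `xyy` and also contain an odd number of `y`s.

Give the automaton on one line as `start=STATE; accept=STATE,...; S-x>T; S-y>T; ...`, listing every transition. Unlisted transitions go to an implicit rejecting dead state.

start=S0; accept=S2,S3,S4; S0-x>S1; S0-y>S2; S1-x>S1; S1-y>S3; S2-x>S4; S2-y>S0; S3-x>S4; S3-y>S5; S4-x>S4; S4-y>S6; S5-x>S5; S5-y>S5; S6-x>S1; S6-y>S5

Build one automaton per condition and run them in lockstep. The first has 4 states tracking partial matches of the forbidden pattern `xyy`; the second has 2 states tracking the count of `y`s modulo 2. A product state is a pair (one from each), accepting exactly when both do. Minimizing collapses redundant product states.
With 7 states:
        x   y  
>  S0   S1  S2 
   S1   S1  S3 
 * S2   S4  S0 
 * S3   S4  S5 
 * S4   S4  S6 
   S5   S5  S5 
   S6   S1  S5 
(> = start, * = accepting)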